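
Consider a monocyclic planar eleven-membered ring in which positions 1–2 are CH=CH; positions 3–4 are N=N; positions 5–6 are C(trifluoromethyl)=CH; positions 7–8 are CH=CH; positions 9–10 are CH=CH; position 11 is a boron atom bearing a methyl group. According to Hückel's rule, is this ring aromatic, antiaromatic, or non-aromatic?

Aromatic

All ring atoms are sp² and supply a p orbital to the ring (each doubly-bonded ring atom is sp² with one p-orbital electron; the doubly-bonded nitrogens are pyridine-type — their lone pairs lie in the ring plane, leaving one electron in the p orbital; the boron has an empty p orbital); the conjugation is uninterrupted.
Adding the contributions, 5 × 2 = 10 from the double-bond units + 0 from the B(methyl) atom = 10.
Since 10 = 4·2 + 2, the ring meets the 4n+2 criterion.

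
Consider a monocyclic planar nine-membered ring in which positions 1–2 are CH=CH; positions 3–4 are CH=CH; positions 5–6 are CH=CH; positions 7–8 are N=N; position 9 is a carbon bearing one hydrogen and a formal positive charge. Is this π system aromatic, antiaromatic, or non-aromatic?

Antiaromatic

All ring atoms are sp² and supply a p orbital to the ring (every atom in a ring double bond is sp² and brings one electron to the p orbital; the doubly-bonded nitrogens are pyridine-type — their lone pairs lie in the ring plane, leaving one electron in the p orbital; the carbocation has an empty p orbital); the conjugation is uninterrupted.
Tallying contributions gives 4 × 2 = 8 from the double-bond units + 0 from the CH(+) atom = 8.
A 4n π count (8, n = 2) in a planar conjugated ring means antiaromatic.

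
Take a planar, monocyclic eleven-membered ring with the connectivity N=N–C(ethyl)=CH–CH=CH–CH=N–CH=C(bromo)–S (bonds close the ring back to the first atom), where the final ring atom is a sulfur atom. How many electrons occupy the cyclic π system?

12

Check conjugation: each doubly-bonded ring atom is sp² with one p-orbital electron; each sp² =N– keeps its lone pair in-plane and puts one electron into the π system; the sulfur donates one lone pair from its p orbital — every position has a p orbital, so the cyclic π system is continuous.
Adding the contributions, 5 × 2 = 10 from the double-bond units + 2 from the S atom = 12.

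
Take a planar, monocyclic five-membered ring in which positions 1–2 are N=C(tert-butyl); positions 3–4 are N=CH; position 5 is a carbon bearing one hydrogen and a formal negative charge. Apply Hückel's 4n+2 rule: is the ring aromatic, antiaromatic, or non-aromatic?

Aromatic

All ring atoms are sp² and supply a p orbital to the ring (each doubly-bonded ring atom is sp² with one p-orbital electron; the doubly-bonded nitrogens are pyridine-type — their lone pairs lie in the ring plane, leaving one electron in the p orbital; the carbanion's lone pair occupies the p orbital); the conjugation is uninterrupted.
Adding the contributions, 2 × 2 = 4 from the double-bond units + 2 from the CH(-) atom = 6.
With 6 π electrons (n = 1), the Hückel 4n+2 condition holds.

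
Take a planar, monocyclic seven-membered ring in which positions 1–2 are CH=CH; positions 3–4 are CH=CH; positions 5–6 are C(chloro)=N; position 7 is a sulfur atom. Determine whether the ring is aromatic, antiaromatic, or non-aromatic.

Check conjugation: the double-bond atoms are sp², each contributing one p electron; each =N– nitrogen is pyridine-type (lone pair in the sp² plane, one electron in the p orbital); the sulfur donates one lone pair from its p orbital — every position has a p orbital, so the cyclic π system is continuous.
π-electron count: 3 × 2 = 6 from the double-bond units + 2 from the S atom = 8.
8 is a 4n count (n = 2), so the planar conjugated ring is antiaromatic.

Antiaromatic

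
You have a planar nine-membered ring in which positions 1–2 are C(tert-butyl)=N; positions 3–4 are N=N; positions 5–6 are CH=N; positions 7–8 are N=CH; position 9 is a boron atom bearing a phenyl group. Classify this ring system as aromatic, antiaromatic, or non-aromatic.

The p orbitals form a continuous loop: each doubly-bonded ring atom is sp² with one p-orbital electron; each sp² =N– keeps its lone pair in-plane and puts one electron into the π system; the boron has an empty p orbital. The ring is fully conjugated.
Counting π electrons: 4 × 2 = 8 from the double-bond units + 0 from the B(phenyl) atom = 8.
A 4n π count (8, n = 2) in a planar conjugated ring means antiaromatic.

Antiaromatic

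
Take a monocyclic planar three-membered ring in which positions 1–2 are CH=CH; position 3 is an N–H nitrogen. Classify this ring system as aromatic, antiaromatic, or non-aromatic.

All ring atoms are sp² and supply a p orbital to the ring (the double-bond atoms are sp², each contributing one p electron; the pyrrole-type nitrogen donates its lone pair from the p orbital); the conjugation is uninterrupted.
Adding the contributions, 1 × 2 = 2 from the double-bond unit + 2 from the NH atom = 4.
4 is a 4n count (n = 1), so the planar conjugated ring is antiaromatic.

Antiaromatic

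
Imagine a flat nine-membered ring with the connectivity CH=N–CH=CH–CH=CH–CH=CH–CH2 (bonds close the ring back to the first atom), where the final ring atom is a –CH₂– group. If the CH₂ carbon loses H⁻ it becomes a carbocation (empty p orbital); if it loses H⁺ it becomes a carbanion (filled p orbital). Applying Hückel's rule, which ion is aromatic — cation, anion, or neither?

The anion

In both ions every ring atom is sp² and contributes a p orbital, so both rings are fully conjugated.
Cation: 4 × 2 + 0 = 8 π electrons → 4(2), antiaromatic.
Anion: 4 × 2 + 2 = 10 π electrons → 4(2)+2, aromatic.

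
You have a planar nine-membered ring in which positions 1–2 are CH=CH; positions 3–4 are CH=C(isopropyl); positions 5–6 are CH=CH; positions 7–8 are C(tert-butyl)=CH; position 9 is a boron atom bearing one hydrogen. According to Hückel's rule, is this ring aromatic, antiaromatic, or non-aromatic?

Every ring atom contributes a p orbital perpendicular to the ring (the double-bond atoms are sp², each contributing one p electron; the boron has an empty p orbital), so the π system is cyclic and fully conjugated.
Adding the contributions, 4 × 2 = 8 from the double-bond units + 0 from the BH atom = 8.
With 8 = 4·2 π electrons, Hückel's rule classifies the planar ring as antiaromatic.

Antiaromatic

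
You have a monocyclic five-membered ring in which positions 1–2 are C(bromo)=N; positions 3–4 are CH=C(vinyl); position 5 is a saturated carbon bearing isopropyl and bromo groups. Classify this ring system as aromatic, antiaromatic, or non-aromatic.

Non-aromatic

At the C(isopropyl)(bromo) position, that saturated carbon is sp³ and has no p orbital in the ring π system; the ring's p-orbital overlap is broken there.
Hückel's rule only applies to fully conjugated rings, so this one is simply non-aromatic.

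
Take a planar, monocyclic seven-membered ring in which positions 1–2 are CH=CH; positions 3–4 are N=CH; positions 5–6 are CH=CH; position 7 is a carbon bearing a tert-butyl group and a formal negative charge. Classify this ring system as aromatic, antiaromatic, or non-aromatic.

The p orbitals form a continuous loop: each doubly-bonded ring atom is sp² with one p-orbital electron; each =N– nitrogen is pyridine-type (lone pair in the sp² plane, one electron in the p orbital); the carbanion's lone pair occupies the p orbital. The ring is fully conjugated.
Adding the contributions, 3 × 2 = 6 from the double-bond units + 2 from the C(tert-butyl)(-) atom = 8.
8 is a 4n count (n = 2), so the planar conjugated ring is antiaromatic.

Antiaromatic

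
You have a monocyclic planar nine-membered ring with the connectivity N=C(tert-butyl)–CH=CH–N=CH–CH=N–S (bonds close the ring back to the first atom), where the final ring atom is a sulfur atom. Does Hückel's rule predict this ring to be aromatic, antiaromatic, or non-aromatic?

Aromatic

The p orbitals form a continuous loop: the double-bond atoms are sp², each contributing one p electron; the doubly-bonded nitrogens are pyridine-type — their lone pairs lie in the ring plane, leaving one electron in the p orbital; the sulfur donates one lone pair from its p orbital. The ring is fully conjugated.
Counting π electrons: 4 × 2 = 8 from the double-bond units + 2 from the S atom = 10.
10 = 4(2) + 2, which satisfies Hückel's 4n+2 rule.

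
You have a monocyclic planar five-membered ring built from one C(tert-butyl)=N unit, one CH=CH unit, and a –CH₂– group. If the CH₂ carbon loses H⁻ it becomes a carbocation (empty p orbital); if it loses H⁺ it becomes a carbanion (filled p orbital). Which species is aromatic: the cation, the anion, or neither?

The anion

In either ion the ring is fully conjugated: every atom, including the new sp² carbon, supplies a p orbital.
Cation: 2 × 2 + 0 = 4 π electrons → 4(1), antiaromatic.
Anion: 2 × 2 + 2 = 6 π electrons → 4(1)+2, aromatic.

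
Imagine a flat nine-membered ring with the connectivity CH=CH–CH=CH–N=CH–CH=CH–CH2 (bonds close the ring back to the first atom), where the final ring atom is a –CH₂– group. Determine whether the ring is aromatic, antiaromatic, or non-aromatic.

Non-aromatic

The CH2 position has four σ bonds — the tetrahedral CH₂ carbon is sp³ and has no p orbital in the ring π system — so the cyclic conjugation is interrupted.
A ring that is not fully conjugated cannot be aromatic or antiaromatic regardless of its π-electron count.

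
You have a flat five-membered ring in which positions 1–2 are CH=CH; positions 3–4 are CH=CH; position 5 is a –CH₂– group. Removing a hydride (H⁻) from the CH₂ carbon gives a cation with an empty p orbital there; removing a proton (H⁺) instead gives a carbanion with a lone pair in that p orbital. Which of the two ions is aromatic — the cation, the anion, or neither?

In either ion the ring is fully conjugated: every atom, including the new sp² carbon, supplies a p orbital.
Cation: 2 × 2 + 0 = 4 π electrons → 4(1), antiaromatic.
Anion: 2 × 2 + 2 = 6 π electrons → 4(1)+2, aromatic.

The anion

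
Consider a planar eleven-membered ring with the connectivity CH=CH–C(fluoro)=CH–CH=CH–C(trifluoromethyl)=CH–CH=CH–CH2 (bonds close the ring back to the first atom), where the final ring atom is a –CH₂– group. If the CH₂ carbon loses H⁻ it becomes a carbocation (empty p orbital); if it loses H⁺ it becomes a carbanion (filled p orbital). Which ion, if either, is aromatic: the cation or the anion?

Both ions have a continuous loop of p orbitals — each ring atom is sp².
Cation: 5 × 2 + 0 = 10 π electrons → 4(2)+2, aromatic.
Anion: 5 × 2 + 2 = 12 π electrons → 4(3), antiaromatic.

The cation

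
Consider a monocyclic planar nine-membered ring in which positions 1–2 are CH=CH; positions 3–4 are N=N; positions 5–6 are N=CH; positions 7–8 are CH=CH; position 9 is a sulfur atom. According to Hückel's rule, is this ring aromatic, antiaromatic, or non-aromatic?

The p orbitals form a continuous loop: every atom in a ring double bond is sp² and brings one electron to the p orbital; the doubly-bonded nitrogens are pyridine-type — their lone pairs lie in the ring plane, leaving one electron in the p orbital; the sulfur donates one lone pair from its p orbital. The ring is fully conjugated.
Adding the contributions, 4 × 2 = 8 from the double-bond units + 2 from the S atom = 10.
10 = 4(2) + 2, which satisfies Hückel's 4n+2 rule.

Aromatic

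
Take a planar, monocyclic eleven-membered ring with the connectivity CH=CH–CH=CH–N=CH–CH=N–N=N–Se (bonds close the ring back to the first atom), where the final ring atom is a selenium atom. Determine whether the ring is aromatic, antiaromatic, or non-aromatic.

Antiaromatic

The p orbitals form a continuous loop: every atom in a ring double bond is sp² and brings one electron to the p orbital; the doubly-bonded nitrogens are pyridine-type — their lone pairs lie in the ring plane, leaving one electron in the p orbital; the selenium donates one lone pair from its p orbital. The ring is fully conjugated.
π-electron count: 5 × 2 = 10 from the double-bond units + 2 from the Se atom = 12.
12 = 4(3); a planar, fully conjugated 4n system is antiaromatic.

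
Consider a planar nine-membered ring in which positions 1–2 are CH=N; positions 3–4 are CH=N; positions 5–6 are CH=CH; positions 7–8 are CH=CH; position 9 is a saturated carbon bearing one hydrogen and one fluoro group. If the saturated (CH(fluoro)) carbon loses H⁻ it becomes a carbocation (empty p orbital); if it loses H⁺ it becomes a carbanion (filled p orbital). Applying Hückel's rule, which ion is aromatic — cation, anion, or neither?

The anion

Once that carbon is sp², every ring atom has a p orbital and both ions are fully conjugated.
Cation: 4 × 2 + 0 = 8 π electrons → 4(2), antiaromatic.
Anion: 4 × 2 + 2 = 10 π electrons → 4(2)+2, aromatic.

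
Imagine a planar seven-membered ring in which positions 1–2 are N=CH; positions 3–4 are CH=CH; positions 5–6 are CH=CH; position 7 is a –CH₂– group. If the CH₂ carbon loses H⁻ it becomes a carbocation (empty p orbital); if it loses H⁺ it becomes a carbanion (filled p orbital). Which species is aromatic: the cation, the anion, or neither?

In either ion the ring is fully conjugated: every atom, including the new sp² carbon, supplies a p orbital.
Cation: 3 × 2 + 0 = 6 π electrons → 4(1)+2, aromatic.
Anion: 3 × 2 + 2 = 8 π electrons → 4(2), antiaromatic.

The cation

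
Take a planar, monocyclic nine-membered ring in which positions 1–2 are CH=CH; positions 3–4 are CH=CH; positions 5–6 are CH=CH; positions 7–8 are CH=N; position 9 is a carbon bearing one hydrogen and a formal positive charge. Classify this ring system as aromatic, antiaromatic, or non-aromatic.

Antiaromatic

The p orbitals form a continuous loop: each doubly-bonded ring atom is sp² with one p-orbital electron; each =N– nitrogen is pyridine-type (lone pair in the sp² plane, one electron in the p orbital); the carbocation has an empty p orbital. The ring is fully conjugated.
Adding the contributions, 4 × 2 = 8 from the double-bond units + 0 from the CH(+) atom = 8.
A 4n π count (8, n = 2) in a planar conjugated ring means antiaromatic.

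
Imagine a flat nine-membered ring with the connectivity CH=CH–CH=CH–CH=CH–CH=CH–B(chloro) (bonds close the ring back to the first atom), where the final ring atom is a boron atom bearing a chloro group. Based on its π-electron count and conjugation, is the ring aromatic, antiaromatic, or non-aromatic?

Antiaromatic

All ring atoms are sp² and supply a p orbital to the ring (every atom in a ring double bond is sp² and brings one electron to the p orbital; the boron has an empty p orbital); the conjugation is uninterrupted.
Counting π electrons: 4 × 2 = 8 from the double-bond units + 0 from the B(chloro) atom = 8.
A 4n π count (8, n = 2) in a planar conjugated ring means antiaromatic.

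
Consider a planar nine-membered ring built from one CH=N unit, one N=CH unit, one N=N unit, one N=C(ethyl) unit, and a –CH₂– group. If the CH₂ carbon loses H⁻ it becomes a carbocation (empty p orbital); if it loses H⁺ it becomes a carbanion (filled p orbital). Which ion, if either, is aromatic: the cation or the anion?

Both ions have a continuous loop of p orbitals — each ring atom is sp².
Cation: 4 × 2 + 0 = 8 π electrons → 4(2), antiaromatic.
Anion: 4 × 2 + 2 = 10 π electrons → 4(2)+2, aromatic.

The anion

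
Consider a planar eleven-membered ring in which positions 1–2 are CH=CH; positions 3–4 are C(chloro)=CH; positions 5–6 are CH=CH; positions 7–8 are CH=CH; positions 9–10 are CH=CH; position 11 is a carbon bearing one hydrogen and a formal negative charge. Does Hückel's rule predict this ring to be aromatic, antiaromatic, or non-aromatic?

Check conjugation: the double-bond atoms are sp², each contributing one p electron; the carbanion's lone pair occupies the p orbital — every position has a p orbital, so the cyclic π system is continuous.
Adding the contributions, 5 × 2 = 10 from the double-bond units + 2 from the CH(-) atom = 12.
A 4n π count (12, n = 3) in a planar conjugated ring means antiaromatic.

Antiaromatic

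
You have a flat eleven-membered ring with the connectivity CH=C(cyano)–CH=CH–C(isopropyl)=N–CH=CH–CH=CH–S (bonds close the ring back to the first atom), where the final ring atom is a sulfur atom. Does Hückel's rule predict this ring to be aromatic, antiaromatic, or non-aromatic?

Check conjugation: each doubly-bonded ring atom is sp² with one p-orbital electron; each =N– nitrogen is pyridine-type (lone pair in the sp² plane, one electron in the p orbital); the sulfur donates one lone pair from its p orbital — every position has a p orbital, so the cyclic π system is continuous.
Tallying contributions gives 5 × 2 = 10 from the double-bond units + 2 from the S atom = 12.
12 is a 4n count (n = 3), so the planar conjugated ring is antiaromatic.

Antiaromatic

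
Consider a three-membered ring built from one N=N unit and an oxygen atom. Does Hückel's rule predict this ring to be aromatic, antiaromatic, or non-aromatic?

Antiaromatic

Every ring atom contributes a p orbital perpendicular to the ring (each doubly-bonded ring atom is sp² with one p-orbital electron; each sp² =N– keeps its lone pair in-plane and puts one electron into the π system; the oxygen donates one lone pair from its p orbital), so the π system is cyclic and fully conjugated.
Adding the contributions, 1 × 2 = 2 from the double-bond unit + 2 from the O atom = 4.
4 is a 4n count (n = 1), so the planar conjugated ring is antiaromatic.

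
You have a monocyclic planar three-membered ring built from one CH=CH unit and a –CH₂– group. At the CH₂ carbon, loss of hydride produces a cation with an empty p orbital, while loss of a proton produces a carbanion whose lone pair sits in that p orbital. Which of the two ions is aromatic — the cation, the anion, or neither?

The cation

In both ions every ring atom is sp² and contributes a p orbital, so both rings are fully conjugated.
Cation: 1 × 2 + 0 = 2 π electrons → 4(0)+2, aromatic.
Anion: 1 × 2 + 2 = 4 π electrons → 4(1), antiaromatic.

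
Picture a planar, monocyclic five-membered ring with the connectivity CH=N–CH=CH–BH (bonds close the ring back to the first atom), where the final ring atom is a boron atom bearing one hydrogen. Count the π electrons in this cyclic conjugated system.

4

The p orbitals form a continuous loop: every atom in a ring double bond is sp² and brings one electron to the p orbital; the doubly-bonded nitrogens are pyridine-type — their lone pairs lie in the ring plane, leaving one electron in the p orbital; the boron has an empty p orbital. The ring is fully conjugated.
Tallying contributions gives 2 × 2 = 4 from the double-bond units + 0 from the BH atom = 4.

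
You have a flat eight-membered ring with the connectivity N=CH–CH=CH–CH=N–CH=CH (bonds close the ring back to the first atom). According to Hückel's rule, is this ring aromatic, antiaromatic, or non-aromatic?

Every ring atom contributes a p orbital perpendicular to the ring (every atom in a ring double bond is sp² and brings one electron to the p orbital; each sp² =N– keeps its lone pair in-plane and puts one electron into the π system), so the π system is cyclic and fully conjugated.
π-electron count: 4 × 2 = 8 from the 4 double-bond units.
With 8 = 4·2 π electrons, Hückel's rule classifies the planar ring as antiaromatic.

Antiaromatic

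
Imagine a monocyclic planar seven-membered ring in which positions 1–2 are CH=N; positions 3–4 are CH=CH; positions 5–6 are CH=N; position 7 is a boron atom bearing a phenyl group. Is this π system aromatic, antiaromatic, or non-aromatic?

Aromatic

Every ring atom contributes a p orbital perpendicular to the ring (every atom in a ring double bond is sp² and brings one electron to the p orbital; the doubly-bonded nitrogens are pyridine-type — their lone pairs lie in the ring plane, leaving one electron in the p orbital; the boron has an empty p orbital), so the π system is cyclic and fully conjugated.
Tallying contributions gives 3 × 2 = 6 from the double-bond units + 0 from the B(phenyl) atom = 6.
That gives a 4n+2 count (6, n = 1).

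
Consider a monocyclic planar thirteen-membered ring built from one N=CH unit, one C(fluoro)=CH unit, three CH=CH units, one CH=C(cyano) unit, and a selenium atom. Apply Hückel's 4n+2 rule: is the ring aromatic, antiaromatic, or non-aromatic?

Aromatic

Check conjugation: every atom in a ring double bond is sp² and brings one electron to the p orbital; each =N– nitrogen is pyridine-type (lone pair in the sp² plane, one electron in the p orbital); the selenium donates one lone pair from its p orbital — every position has a p orbital, so the cyclic π system is continuous.
Tallying contributions gives 6 × 2 = 12 from the double-bond units + 2 from the Se atom = 14.
Since 14 = 4·3 + 2, the ring meets the 4n+2 criterion.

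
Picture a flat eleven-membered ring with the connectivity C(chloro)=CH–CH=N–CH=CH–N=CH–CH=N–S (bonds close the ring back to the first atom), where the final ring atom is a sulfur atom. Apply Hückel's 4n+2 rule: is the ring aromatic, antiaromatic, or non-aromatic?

Antiaromatic

Check conjugation: each doubly-bonded ring atom is sp² with one p-orbital electron; the doubly-bonded nitrogens are pyridine-type — their lone pairs lie in the ring plane, leaving one electron in the p orbital; the sulfur donates one lone pair from its p orbital — every position has a p orbital, so the cyclic π system is continuous.
Tallying contributions gives 5 × 2 = 10 from the double-bond units + 2 from the S atom = 12.
With 12 = 4·3 π electrons, Hückel's rule classifies the planar ring as antiaromatic.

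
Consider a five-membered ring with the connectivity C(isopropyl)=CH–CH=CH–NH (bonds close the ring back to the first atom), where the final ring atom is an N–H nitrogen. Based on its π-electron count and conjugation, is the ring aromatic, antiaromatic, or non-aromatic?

Every ring atom contributes a p orbital perpendicular to the ring (each doubly-bonded ring atom is sp² with one p-orbital electron; the pyrrole-type nitrogen donates its lone pair from the p orbital), so the π system is cyclic and fully conjugated.
π-electron count: 2 × 2 = 4 from the double-bond units + 2 from the NH atom = 6.
That gives a 4n+2 count (6, n = 1).

Aromatic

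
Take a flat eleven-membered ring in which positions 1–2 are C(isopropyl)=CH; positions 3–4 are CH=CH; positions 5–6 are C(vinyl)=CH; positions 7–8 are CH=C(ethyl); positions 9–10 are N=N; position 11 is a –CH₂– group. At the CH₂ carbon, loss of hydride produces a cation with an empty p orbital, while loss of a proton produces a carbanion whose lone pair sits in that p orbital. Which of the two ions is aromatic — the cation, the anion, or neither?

The cation

In either ion the ring is fully conjugated: every atom, including the new sp² carbon, supplies a p orbital.
Cation: 5 × 2 + 0 = 10 π electrons → 4(2)+2, aromatic.
Anion: 5 × 2 + 2 = 12 π electrons → 4(3), antiaromatic.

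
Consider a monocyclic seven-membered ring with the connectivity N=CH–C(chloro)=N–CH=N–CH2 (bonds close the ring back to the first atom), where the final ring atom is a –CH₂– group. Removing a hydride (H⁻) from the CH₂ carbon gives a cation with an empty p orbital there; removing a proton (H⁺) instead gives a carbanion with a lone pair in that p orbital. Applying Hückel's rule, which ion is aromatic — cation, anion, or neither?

The cation

Both ions have a continuous loop of p orbitals — each ring atom is sp².
Cation: 3 × 2 + 0 = 6 π electrons → 4(1)+2, aromatic.
Anion: 3 × 2 + 2 = 8 π electrons → 4(2), antiaromatic.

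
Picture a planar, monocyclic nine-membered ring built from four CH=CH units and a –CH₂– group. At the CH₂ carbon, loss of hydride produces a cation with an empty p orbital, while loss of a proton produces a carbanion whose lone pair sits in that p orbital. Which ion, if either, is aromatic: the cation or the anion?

Once that carbon is sp², every ring atom has a p orbital and both ions are fully conjugated.
Cation: 4 × 2 + 0 = 8 π electrons → 4(2), antiaromatic.
Anion: 4 × 2 + 2 = 10 π electrons → 4(2)+2, aromatic.

The anion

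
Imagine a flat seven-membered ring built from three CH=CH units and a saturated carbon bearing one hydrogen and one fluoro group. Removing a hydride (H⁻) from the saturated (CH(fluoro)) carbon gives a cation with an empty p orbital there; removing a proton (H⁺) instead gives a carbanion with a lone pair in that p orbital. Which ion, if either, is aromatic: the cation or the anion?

Once that carbon is sp², every ring atom has a p orbital and both ions are fully conjugated.
Cation: 3 × 2 + 0 = 6 π electrons → 4(1)+2, aromatic.
Anion: 3 × 2 + 2 = 8 π electrons → 4(2), antiaromatic.

The cation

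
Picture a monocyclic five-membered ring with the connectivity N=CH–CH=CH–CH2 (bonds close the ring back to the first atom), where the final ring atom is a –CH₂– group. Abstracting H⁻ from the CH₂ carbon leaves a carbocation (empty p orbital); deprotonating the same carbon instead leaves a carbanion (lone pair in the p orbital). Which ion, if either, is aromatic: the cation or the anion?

In either ion the ring is fully conjugated: every atom, including the new sp² carbon, supplies a p orbital.
Cation: 2 × 2 + 0 = 4 π electrons → 4(1), antiaromatic.
Anion: 2 × 2 + 2 = 6 π electrons → 4(1)+2, aromatic.

The anion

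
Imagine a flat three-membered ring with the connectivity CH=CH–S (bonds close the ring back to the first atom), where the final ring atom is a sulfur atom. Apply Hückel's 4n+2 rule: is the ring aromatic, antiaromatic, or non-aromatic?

Antiaromatic

All ring atoms are sp² and supply a p orbital to the ring (the double-bond atoms are sp², each contributing one p electron; the sulfur donates one lone pair from its p orbital); the conjugation is uninterrupted.
Tallying contributions gives 1 × 2 = 2 from the double-bond unit + 2 from the S atom = 4.
With 4 = 4·1 π electrons, Hückel's rule classifies the planar ring as antiaromatic.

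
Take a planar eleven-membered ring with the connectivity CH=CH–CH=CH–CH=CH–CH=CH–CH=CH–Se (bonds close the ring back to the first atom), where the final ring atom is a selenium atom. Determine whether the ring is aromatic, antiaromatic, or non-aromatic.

Every ring atom contributes a p orbital perpendicular to the ring (every atom in a ring double bond is sp² and brings one electron to the p orbital; the selenium donates one lone pair from its p orbital), so the π system is cyclic and fully conjugated.
Adding the contributions, 5 × 2 = 10 from the double-bond units + 2 from the Se atom = 12.
With 12 = 4·3 π electrons, Hückel's rule classifies the planar ring as antiaromatic.

Antiaromatic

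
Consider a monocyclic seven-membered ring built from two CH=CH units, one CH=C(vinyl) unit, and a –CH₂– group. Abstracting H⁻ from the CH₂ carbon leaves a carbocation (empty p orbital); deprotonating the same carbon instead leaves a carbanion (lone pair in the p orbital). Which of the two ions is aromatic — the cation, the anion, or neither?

Both ions have a continuous loop of p orbitals — each ring atom is sp².
Cation: 3 × 2 + 0 = 6 π electrons → 4(1)+2, aromatic.
Anion: 3 × 2 + 2 = 8 π electrons → 4(2), antiaromatic.

The cation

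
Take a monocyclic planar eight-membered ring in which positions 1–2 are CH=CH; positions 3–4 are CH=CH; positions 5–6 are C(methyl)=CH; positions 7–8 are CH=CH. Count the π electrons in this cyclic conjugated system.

8

Every ring atom contributes a p orbital perpendicular to the ring (each doubly-bonded ring atom is sp² with one p-orbital electron), so the π system is cyclic and fully conjugated.
Counting π electrons: 4 × 2 = 8 from the 4 double-bond units.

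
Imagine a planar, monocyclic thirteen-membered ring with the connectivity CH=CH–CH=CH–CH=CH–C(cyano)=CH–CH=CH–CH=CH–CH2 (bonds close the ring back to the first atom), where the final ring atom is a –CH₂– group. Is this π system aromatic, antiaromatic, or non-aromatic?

Non-aromatic

The CH2 position has four σ bonds — the tetrahedral CH₂ carbon is sp³ and has no p orbital in the ring π system — so the cyclic conjugation is interrupted.
Broken conjugation rules out both aromaticity and antiaromaticity.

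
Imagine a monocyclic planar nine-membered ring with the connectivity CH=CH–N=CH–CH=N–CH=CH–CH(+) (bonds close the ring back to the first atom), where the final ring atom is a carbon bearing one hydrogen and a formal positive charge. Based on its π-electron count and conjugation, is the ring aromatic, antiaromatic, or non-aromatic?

All ring atoms are sp² and supply a p orbital to the ring (the double-bond atoms are sp², each contributing one p electron; each sp² =N– keeps its lone pair in-plane and puts one electron into the π system; the carbocation has an empty p orbital); the conjugation is uninterrupted.
Adding the contributions, 4 × 2 = 8 from the double-bond units + 0 from the CH(+) atom = 8.
8 is a 4n count (n = 2), so the planar conjugated ring is antiaromatic.

Antiaromatic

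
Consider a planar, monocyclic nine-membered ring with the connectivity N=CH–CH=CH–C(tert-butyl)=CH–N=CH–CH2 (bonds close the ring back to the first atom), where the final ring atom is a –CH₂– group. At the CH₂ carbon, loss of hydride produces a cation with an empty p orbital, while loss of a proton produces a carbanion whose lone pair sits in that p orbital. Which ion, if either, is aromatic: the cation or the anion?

The anion

In both ions every ring atom is sp² and contributes a p orbital, so both rings are fully conjugated.
Cation: 4 × 2 + 0 = 8 π electrons → 4(2), antiaromatic.
Anion: 4 × 2 + 2 = 10 π electrons → 4(2)+2, aromatic.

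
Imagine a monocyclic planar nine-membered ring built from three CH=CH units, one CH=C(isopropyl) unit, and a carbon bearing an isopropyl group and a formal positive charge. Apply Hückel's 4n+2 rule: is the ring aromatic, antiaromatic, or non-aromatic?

Antiaromatic

Check conjugation: every atom in a ring double bond is sp² and brings one electron to the p orbital; the carbocation has an empty p orbital — every position has a p orbital, so the cyclic π system is continuous.
π-electron count: 4 × 2 = 8 from the double-bond units + 0 from the C(isopropyl)(+) atom = 8.
With 8 = 4·2 π electrons, Hückel's rule classifies the planar ring as antiaromatic.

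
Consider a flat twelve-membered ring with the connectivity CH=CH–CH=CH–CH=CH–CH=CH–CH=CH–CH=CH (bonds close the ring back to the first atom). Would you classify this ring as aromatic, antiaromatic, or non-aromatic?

All ring atoms are sp² and supply a p orbital to the ring (every atom in a ring double bond is sp² and brings one electron to the p orbital); the conjugation is uninterrupted.
Adding the contributions, 6 × 2 = 12 from the 6 double-bond units.
With 12 = 4·3 π electrons, Hückel's rule classifies the planar ring as antiaromatic.

Antiaromatic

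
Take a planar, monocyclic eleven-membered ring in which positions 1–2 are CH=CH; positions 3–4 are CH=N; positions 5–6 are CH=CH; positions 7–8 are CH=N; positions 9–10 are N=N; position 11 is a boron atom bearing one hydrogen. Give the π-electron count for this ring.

10

Check conjugation: every atom in a ring double bond is sp² and brings one electron to the p orbital; each =N– nitrogen is pyridine-type (lone pair in the sp² plane, one electron in the p orbital); the boron has an empty p orbital — every position has a p orbital, so the cyclic π system is continuous.
Counting π electrons: 5 × 2 = 10 from the double-bond units + 0 from the BH atom = 10.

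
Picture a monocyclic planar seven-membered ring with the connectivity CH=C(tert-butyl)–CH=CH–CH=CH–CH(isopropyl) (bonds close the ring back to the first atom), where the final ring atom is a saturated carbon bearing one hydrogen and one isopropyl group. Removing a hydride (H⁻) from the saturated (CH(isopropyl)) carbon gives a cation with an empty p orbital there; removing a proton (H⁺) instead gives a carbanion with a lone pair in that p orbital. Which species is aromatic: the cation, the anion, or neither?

In either ion the ring is fully conjugated: every atom, including the new sp² carbon, supplies a p orbital.
Cation: 3 × 2 + 0 = 6 π electrons → 4(1)+2, aromatic.
Anion: 3 × 2 + 2 = 8 π electrons → 4(2), antiaromatic.

The cation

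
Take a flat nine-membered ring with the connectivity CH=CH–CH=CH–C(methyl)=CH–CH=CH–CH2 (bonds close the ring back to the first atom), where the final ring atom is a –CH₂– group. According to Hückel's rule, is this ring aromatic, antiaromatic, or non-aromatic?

Non-aromatic

Because the tetrahedral CH₂ carbon is sp³ and has no p orbital in the ring π system at the CH2 position, the π system cannot extend all the way around the ring.
Hückel's rule only applies to fully conjugated rings, so this one is simply non-aromatic.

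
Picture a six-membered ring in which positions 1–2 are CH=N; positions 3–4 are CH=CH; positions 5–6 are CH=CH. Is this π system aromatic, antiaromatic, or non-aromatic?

Every ring atom contributes a p orbital perpendicular to the ring (the double-bond atoms are sp², each contributing one p electron; each sp² =N– keeps its lone pair in-plane and puts one electron into the π system), so the π system is cyclic and fully conjugated.
Adding the contributions, 3 × 2 = 6 from the 3 double-bond units.
Since 6 = 4·1 + 2, the ring meets the 4n+2 criterion.

Aromatic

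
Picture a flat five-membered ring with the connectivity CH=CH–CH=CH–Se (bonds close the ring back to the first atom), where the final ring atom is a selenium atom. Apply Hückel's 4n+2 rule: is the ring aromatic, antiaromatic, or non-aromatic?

Aromatic

Every ring atom contributes a p orbital perpendicular to the ring (every atom in a ring double bond is sp² and brings one electron to the p orbital; the selenium donates one lone pair from its p orbital), so the π system is cyclic and fully conjugated.
π-electron count: 2 × 2 = 4 from the double-bond units + 2 from the Se atom = 6.
With 6 π electrons (n = 1), the Hückel 4n+2 condition holds.
This is selenophene.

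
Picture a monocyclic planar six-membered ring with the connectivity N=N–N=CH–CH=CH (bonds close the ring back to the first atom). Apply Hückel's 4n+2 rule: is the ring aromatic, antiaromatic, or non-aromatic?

The p orbitals form a continuous loop: the double-bond atoms are sp², each contributing one p electron; each =N– nitrogen is pyridine-type (lone pair in the sp² plane, one electron in the p orbital). The ring is fully conjugated.
π-electron count: 3 × 2 = 6 from the 3 double-bond units.
6 = 4(1) + 2, which satisfies Hückel's 4n+2 rule.

Aromatic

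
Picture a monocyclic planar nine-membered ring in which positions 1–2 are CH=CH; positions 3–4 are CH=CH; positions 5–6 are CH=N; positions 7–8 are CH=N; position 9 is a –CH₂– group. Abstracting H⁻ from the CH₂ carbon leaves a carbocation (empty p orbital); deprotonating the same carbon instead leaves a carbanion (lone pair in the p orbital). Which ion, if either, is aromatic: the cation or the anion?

The anion

In either ion the ring is fully conjugated: every atom, including the new sp² carbon, supplies a p orbital.
Cation: 4 × 2 + 0 = 8 π electrons → 4(2), antiaromatic.
Anion: 4 × 2 + 2 = 10 π electrons → 4(2)+2, aromatic.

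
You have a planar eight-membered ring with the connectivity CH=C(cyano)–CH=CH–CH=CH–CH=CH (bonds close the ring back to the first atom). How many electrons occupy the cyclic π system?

8

Check conjugation: the double-bond atoms are sp², each contributing one p electron — every position has a p orbital, so the cyclic π system is continuous.
Adding the contributions, 4 × 2 = 8 from the 4 double-bond units.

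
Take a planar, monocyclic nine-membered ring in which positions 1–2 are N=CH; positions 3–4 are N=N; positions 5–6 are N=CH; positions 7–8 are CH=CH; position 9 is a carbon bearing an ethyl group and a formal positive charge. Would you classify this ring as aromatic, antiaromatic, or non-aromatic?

Every ring atom contributes a p orbital perpendicular to the ring (the double-bond atoms are sp², each contributing one p electron; the doubly-bonded nitrogens are pyridine-type — their lone pairs lie in the ring plane, leaving one electron in the p orbital; the carbocation has an empty p orbital), so the π system is cyclic and fully conjugated.
Counting π electrons: 4 × 2 = 8 from the double-bond units + 0 from the C(ethyl)(+) atom = 8.
A 4n π count (8, n = 2) in a planar conjugated ring means antiaromatic.

Antiaromatic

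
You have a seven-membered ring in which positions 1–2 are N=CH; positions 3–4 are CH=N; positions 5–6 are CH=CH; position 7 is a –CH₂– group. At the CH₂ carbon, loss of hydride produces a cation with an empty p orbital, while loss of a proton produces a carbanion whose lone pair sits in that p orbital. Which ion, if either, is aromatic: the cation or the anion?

The cation

In both ions every ring atom is sp² and contributes a p orbital, so both rings are fully conjugated.
Cation: 3 × 2 + 0 = 6 π electrons → 4(1)+2, aromatic.
Anion: 3 × 2 + 2 = 8 π electrons → 4(2), antiaromatic.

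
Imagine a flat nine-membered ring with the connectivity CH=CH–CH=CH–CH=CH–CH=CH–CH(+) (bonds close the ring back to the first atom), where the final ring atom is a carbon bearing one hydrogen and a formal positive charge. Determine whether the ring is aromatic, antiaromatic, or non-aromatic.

The p orbitals form a continuous loop: each doubly-bonded ring atom is sp² with one p-orbital electron; the carbocation has an empty p orbital. The ring is fully conjugated.
Adding the contributions, 4 × 2 = 8 from the double-bond units + 0 from the CH(+) atom = 8.
8 = 4(2); a planar, fully conjugated 4n system is antiaromatic.

Antiaromatic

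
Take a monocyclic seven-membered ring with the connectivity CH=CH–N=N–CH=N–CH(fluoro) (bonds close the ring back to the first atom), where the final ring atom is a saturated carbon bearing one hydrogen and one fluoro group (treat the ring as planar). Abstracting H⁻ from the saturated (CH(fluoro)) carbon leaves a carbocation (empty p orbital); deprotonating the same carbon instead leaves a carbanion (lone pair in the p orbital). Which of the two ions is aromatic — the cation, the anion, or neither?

The cation

In either ion the ring is fully conjugated: every atom, including the new sp² carbon, supplies a p orbital.
Cation: 3 × 2 + 0 = 6 π electrons → 4(1)+2, aromatic.
Anion: 3 × 2 + 2 = 8 π electrons → 4(2), antiaromatic.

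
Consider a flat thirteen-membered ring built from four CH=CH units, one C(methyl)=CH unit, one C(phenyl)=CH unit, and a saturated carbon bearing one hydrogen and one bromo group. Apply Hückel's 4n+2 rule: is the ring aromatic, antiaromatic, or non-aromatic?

The CH(bromo) position has four σ bonds — that saturated carbon is sp³ and has no p orbital in the ring π system — so the cyclic conjugation is interrupted.
Without a continuous loop of overlapping p orbitals the Hückel electron count never comes into play.

Non-aromatic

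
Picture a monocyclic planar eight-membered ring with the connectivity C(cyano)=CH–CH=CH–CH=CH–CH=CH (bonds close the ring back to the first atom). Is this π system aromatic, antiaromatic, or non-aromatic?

Check conjugation: every atom in a ring double bond is sp² and brings one electron to the p orbital — every position has a p orbital, so the cyclic π system is continuous.
π-electron count: 4 × 2 = 8 from the 4 double-bond units.
8 = 4(2); a planar, fully conjugated 4n system is antiaromatic.

Antiaromatic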